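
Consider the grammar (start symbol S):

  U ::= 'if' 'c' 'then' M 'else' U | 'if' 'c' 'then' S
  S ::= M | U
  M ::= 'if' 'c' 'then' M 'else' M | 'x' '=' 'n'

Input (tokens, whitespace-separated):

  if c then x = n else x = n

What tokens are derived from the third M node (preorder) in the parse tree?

[S [M if c then [M x = n] else [M x = n]]]

x = n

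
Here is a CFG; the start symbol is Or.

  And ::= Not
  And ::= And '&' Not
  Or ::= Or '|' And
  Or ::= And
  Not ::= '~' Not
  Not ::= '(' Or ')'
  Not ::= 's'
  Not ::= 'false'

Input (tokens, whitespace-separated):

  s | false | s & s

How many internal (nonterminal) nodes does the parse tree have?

11

[Or [Or [Or [And [Not s]]] | [And [Not false]]] | [And [And [Not s]] & [Not s]]]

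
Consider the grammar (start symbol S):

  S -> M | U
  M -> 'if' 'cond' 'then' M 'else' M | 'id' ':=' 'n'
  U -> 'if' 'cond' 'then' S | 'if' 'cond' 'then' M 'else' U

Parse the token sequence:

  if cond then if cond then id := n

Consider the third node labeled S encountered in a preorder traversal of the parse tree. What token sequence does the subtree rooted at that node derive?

id := n

[S [U if cond then [S [U if cond then [S [M id := n]]]]]]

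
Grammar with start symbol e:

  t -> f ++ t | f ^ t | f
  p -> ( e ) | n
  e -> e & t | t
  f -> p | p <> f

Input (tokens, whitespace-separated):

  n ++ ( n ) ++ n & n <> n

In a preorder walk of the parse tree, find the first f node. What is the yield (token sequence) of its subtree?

[e [e [t [f [p n]] ++ [t [f [p ( [e [t [f [p n]]]] )]] ++ [t [f [p n]]]]]] & [t [f [p n] <> [f [p n]]]]]

n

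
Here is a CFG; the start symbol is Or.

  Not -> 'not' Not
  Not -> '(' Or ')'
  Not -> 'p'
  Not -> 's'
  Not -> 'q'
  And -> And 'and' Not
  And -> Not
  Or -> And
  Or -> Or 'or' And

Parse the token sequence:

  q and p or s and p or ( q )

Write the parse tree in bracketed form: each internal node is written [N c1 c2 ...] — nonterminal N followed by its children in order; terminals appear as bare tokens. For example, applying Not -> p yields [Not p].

[Or [Or [Or [And [And [Not q]] and [Not p]]] or [And [And [Not s]] and [Not p]]] or [And [Not ( [Or [And [Not q]]] )]]]

Or
Or or And
Or or And or And
And or And or And
And and Not or And or And
Not and Not or And or And
q and Not or And or And
q and p or And or And
q and p or And and Not or And
q and p or Not and Not or And
q and p or s and Not or And
q and p or s and p or And
q and p or s and p or Not
q and p or s and p or ( Or )
q and p or s and p or ( And )
q and p or s and p or ( Not )
q and p or s and p or ( q )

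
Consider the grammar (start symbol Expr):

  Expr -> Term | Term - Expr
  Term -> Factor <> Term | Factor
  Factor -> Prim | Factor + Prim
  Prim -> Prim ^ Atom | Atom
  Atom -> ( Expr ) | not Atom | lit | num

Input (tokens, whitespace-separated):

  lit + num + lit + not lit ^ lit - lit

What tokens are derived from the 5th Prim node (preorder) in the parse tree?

not lit

[Expr [Term [Factor [Factor [Factor [Factor [Prim [Atom lit]]] + [Prim [Atom num]]] + [Prim [Atom lit]]] + [Prim [Prim [Atom not [Atom lit]]] ^ [Atom lit]]]] - [Expr [Term [Factor [Prim [Atom lit]]]]]]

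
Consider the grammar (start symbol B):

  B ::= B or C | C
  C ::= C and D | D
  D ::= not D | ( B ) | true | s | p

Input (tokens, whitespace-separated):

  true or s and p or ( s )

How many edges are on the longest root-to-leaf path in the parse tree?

6

[B [B [B [C [D true]]] or [C [C [D s]] and [D p]]] or [C [D ( [B [C [D s]]] )]]]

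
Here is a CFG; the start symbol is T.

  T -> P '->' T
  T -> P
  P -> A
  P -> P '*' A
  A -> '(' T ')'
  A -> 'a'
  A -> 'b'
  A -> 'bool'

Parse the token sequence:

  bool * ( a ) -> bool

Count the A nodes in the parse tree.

4

[T [P [P [A bool]] * [A ( [T [P [A a]]] )]] -> [T [P [A bool]]]]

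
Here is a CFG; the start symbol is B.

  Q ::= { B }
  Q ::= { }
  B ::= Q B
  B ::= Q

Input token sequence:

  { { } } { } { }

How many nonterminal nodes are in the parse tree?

8

[B [Q { [B [Q { }]] }] [B [Q { }] [B [Q { }]]]]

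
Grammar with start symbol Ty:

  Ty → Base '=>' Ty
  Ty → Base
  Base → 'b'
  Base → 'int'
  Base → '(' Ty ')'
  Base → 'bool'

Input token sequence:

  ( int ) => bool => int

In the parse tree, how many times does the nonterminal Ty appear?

[Ty [Base ( [Ty [Base int]] )] => [Ty [Base bool] => [Ty [Base int]]]]

4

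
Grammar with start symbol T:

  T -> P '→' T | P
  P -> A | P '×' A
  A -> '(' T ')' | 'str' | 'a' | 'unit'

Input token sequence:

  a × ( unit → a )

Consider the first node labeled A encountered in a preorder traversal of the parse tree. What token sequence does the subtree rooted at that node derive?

[T [P [P [A a]] × [A ( [T [P [A unit]] → [T [P [A a]]]] )]]]

a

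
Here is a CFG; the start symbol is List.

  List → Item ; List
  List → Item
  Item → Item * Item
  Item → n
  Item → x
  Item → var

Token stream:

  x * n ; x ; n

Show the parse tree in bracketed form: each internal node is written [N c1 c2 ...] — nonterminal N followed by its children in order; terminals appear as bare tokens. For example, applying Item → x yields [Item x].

List
Item ; List
Item * Item ; List
x * Item ; List
x * n ; List
x * n ; Item ; List
x * n ; x ; List
x * n ; x ; Item
x * n ; x ; n

[List [Item [Item x] * [Item n]] ; [List [Item x] ; [List [Item n]]]]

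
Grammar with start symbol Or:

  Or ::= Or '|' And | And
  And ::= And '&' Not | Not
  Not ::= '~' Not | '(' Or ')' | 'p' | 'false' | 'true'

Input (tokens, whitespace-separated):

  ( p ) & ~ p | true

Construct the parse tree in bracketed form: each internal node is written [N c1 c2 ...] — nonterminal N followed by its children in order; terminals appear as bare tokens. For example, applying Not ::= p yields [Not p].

[Or [Or [And [And [Not ( [Or [And [Not p]]] )]] & [Not ~ [Not p]]]] | [And [Not true]]]

Or
Or | And
And | And
And & Not | And
Not & Not | And
( Or ) & Not | And
( And ) & Not | And
( Not ) & Not | And
( p ) & Not | And
( p ) & ~ Not | And
( p ) & ~ p | And
( p ) & ~ p | Not
( p ) & ~ p | true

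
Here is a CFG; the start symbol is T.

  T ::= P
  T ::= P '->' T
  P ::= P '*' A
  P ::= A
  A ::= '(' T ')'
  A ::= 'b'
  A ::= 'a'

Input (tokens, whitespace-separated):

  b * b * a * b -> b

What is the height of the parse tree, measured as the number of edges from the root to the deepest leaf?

6

[T [P [P [P [P [A b]] * [A b]] * [A a]] * [A b]] -> [T [P [A b]]]]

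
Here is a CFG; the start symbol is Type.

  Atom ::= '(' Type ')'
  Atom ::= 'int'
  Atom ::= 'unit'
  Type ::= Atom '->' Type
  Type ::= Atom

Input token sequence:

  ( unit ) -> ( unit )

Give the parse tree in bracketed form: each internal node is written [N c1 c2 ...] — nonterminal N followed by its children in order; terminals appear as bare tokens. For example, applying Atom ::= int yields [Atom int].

Type
Atom -> Type
( Type ) -> Type
( Atom ) -> Type
( unit ) -> Type
( unit ) -> Atom
( unit ) -> ( Type )
( unit ) -> ( Atom )
( unit ) -> ( unit )

[Type [Atom ( [Type [Atom unit]] )] -> [Type [Atom ( [Type [Atom unit]] )]]]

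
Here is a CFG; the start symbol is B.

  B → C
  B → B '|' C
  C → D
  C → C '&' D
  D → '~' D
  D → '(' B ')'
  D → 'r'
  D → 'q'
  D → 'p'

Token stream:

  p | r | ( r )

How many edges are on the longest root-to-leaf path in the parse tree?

[B [B [B [C [D p]]] | [C [D r]]] | [C [D ( [B [C [D r]]] )]]]

6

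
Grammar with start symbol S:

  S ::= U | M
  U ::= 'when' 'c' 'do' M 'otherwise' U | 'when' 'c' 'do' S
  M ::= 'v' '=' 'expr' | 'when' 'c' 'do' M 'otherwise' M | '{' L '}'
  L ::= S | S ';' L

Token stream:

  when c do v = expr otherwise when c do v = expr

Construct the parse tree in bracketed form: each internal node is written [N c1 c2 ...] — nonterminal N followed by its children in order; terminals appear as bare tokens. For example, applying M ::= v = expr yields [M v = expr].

S
U
when c do M otherwise U
when c do v = expr otherwise U
when c do v = expr otherwise when c do S
when c do v = expr otherwise when c do M
when c do v = expr otherwise when c do v = expr

[S [U when c do [M v = expr] otherwise [U when c do [S [M v = expr]]]]]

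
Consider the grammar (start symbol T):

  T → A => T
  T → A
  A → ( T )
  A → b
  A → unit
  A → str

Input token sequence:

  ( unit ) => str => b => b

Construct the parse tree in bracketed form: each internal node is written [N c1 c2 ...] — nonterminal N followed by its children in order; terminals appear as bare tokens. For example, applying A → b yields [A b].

T
A => T
( T ) => T
( A ) => T
( unit ) => T
( unit ) => A => T
( unit ) => str => T
( unit ) => str => A => T
( unit ) => str => b => T
( unit ) => str => b => A
( unit ) => str => b => b

[T [A ( [T [A unit]] )] => [T [A str] => [T [A b] => [T [A b]]]]]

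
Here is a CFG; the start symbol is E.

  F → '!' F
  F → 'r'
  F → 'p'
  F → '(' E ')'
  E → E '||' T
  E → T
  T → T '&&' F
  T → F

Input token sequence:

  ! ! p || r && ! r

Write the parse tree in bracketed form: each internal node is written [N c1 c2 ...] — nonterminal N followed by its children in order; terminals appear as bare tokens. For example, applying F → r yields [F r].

E
E || T
T || T
F || T
! F || T
! ! F || T
! ! p || T
! ! p || T && F
! ! p || F && F
! ! p || r && F
! ! p || r && ! F
! ! p || r && ! r

[E [E [T [F ! [F ! [F p]]]]] || [T [T [F r]] && [F ! [F r]]]]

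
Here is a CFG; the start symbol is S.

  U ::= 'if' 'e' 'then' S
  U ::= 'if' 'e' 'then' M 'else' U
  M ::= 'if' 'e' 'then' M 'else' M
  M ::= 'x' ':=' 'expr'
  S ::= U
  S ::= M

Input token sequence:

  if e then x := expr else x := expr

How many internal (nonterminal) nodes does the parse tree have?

[S [M if e then [M x := expr] else [M x := expr]]]

4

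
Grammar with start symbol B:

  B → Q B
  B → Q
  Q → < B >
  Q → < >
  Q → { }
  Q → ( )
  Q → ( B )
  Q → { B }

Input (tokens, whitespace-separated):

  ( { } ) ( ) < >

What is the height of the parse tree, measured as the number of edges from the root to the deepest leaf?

[B [Q ( [B [Q { }]] )] [B [Q ( )] [B [Q < >]]]]

4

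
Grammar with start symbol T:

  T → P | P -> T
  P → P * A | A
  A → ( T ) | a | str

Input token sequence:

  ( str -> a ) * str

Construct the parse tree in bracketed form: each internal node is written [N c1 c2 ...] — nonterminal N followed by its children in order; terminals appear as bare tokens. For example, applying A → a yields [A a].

T
P
P * A
A * A
( T ) * A
( P -> T ) * A
( A -> T ) * A
( str -> T ) * A
( str -> P ) * A
( str -> A ) * A
( str -> a ) * A
( str -> a ) * str

[T [P [P [A ( [T [P [A str]] -> [T [P [A a]]]] )]] * [A str]]]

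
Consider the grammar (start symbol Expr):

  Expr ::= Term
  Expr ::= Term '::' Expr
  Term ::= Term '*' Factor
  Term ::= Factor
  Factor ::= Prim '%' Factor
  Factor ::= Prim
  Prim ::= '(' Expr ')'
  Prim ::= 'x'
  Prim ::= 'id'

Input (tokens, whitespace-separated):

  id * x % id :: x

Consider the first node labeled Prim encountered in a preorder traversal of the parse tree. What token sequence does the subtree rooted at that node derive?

id

[Expr [Term [Term [Factor [Prim id]]] * [Factor [Prim x] % [Factor [Prim id]]]] :: [Expr [Term [Factor [Prim x]]]]]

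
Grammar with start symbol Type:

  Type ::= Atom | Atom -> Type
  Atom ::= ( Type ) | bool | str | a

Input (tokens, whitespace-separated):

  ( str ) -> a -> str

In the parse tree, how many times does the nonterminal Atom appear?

[Type [Atom ( [Type [Atom str]] )] -> [Type [Atom a] -> [Type [Atom str]]]]

4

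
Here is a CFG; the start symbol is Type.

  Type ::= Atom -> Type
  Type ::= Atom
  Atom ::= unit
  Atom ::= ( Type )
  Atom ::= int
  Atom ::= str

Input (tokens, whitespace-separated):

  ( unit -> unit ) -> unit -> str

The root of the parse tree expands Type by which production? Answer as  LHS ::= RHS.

[Type [Atom ( [Type [Atom unit] -> [Type [Atom unit]]] )] -> [Type [Atom unit] -> [Type [Atom str]]]]

Type ::= Atom -> Type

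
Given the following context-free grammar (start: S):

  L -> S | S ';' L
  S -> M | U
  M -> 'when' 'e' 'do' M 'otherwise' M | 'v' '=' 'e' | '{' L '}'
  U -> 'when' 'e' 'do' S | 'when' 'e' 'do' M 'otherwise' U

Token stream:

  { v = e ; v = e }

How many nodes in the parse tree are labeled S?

[S [M { [L [S [M v = e]] ; [L [S [M v = e]]]] }]]

3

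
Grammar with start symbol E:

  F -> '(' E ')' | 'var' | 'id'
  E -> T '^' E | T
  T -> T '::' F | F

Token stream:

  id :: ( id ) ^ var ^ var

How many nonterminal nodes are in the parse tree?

[E [T [T [F id]] :: [F ( [E [T [F id]]] )]] ^ [E [T [F var]] ^ [E [T [F var]]]]]

14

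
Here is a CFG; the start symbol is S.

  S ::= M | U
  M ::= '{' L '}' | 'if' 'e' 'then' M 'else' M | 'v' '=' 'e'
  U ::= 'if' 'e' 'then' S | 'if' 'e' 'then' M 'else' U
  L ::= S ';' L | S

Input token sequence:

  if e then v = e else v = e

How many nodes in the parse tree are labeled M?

[S [M if e then [M v = e] else [M v = e]]]

3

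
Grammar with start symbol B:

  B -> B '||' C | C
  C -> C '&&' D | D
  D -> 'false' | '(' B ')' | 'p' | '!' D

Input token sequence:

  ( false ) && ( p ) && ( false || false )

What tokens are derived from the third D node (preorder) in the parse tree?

( p )

[B [C [C [C [D ( [B [C [D false]]] )]] && [D ( [B [C [D p]]] )]] && [D ( [B [B [C [D false]]] || [C [D false]]] )]]]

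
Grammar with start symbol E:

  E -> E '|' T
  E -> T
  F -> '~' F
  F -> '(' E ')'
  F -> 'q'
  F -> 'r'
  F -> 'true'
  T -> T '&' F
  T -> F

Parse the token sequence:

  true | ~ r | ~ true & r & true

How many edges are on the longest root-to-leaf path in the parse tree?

6

[E [E [E [T [F true]]] | [T [F ~ [F r]]]] | [T [T [T [F ~ [F true]]] & [F r]] & [F true]]]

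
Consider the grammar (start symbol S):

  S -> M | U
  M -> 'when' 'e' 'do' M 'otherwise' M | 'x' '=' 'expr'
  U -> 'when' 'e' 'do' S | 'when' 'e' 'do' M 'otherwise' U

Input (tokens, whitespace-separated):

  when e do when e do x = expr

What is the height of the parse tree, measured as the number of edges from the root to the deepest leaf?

6

[S [U when e do [S [U when e do [S [M x = expr]]]]]]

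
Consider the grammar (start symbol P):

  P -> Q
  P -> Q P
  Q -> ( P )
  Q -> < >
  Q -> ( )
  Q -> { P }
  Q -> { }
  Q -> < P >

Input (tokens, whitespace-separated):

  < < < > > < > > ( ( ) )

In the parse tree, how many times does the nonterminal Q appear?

6

[P [Q < [P [Q < [P [Q < >]] >] [P [Q < >]]] >] [P [Q ( [P [Q ( )]] )]]]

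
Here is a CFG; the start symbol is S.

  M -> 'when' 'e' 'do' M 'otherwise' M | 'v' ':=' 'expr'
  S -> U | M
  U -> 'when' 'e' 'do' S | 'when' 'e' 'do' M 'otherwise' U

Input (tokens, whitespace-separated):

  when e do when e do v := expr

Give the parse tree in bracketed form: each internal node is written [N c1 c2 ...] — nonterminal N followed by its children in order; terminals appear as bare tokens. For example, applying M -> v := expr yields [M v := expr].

[S [U when e do [S [U when e do [S [M v := expr]]]]]]

S
U
when e do S
when e do U
when e do when e do S
when e do when e do M
when e do when e do v := expr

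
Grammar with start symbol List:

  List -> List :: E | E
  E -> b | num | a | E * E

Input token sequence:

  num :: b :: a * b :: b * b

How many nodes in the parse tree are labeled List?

[List [List [List [List [E num]] :: [E b]] :: [E [E a] * [E b]]] :: [E [E b] * [E b]]]

4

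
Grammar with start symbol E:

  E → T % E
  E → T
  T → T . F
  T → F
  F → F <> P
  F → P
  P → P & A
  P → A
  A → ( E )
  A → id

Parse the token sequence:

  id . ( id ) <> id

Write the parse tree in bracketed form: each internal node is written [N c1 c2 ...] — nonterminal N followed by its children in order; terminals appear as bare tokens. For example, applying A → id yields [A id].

E
T
T . F
F . F
P . F
A . F
id . F
id . F <> P
id . P <> P
id . A <> P
id . ( E ) <> P
id . ( T ) <> P
id . ( F ) <> P
id . ( P ) <> P
id . ( A ) <> P
id . ( id ) <> P
id . ( id ) <> A
id . ( id ) <> id

[E [T [T [F [P [A id]]]] . [F [F [P [A ( [E [T [F [P [A id]]]]] )]]] <> [P [A id]]]]]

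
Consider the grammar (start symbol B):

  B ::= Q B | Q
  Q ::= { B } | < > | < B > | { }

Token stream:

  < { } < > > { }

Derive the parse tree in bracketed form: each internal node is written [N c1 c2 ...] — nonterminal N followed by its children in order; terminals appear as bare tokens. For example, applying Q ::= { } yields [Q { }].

[B [Q < [B [Q { }] [B [Q < >]]] >] [B [Q { }]]]

B
Q B
< B > B
< Q B > B
< { } B > B
< { } Q > B
< { } < > > B
< { } < > > Q
< { } < > > { }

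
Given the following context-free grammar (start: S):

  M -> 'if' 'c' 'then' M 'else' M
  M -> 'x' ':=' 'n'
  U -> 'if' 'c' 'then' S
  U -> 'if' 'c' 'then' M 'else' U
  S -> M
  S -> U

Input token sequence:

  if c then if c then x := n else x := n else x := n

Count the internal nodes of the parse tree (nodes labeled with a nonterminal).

6

[S [M if c then [M if c then [M x := n] else [M x := n]] else [M x := n]]]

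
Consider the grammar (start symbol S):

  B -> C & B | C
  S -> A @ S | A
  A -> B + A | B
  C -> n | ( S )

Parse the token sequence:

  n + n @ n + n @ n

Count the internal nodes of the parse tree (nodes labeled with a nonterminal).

18

[S [A [B [C n]] + [A [B [C n]]]] @ [S [A [B [C n]] + [A [B [C n]]]] @ [S [A [B [C n]]]]]]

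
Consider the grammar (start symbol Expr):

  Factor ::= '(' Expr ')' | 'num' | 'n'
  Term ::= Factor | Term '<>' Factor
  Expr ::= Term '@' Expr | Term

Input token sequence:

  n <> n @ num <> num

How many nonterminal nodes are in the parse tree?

10

[Expr [Term [Term [Factor n]] <> [Factor n]] @ [Expr [Term [Term [Factor num]] <> [Factor num]]]]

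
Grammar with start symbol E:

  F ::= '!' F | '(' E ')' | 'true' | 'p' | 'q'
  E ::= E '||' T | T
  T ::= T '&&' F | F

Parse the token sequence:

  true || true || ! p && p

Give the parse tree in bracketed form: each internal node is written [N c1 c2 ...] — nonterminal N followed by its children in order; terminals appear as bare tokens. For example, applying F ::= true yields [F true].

E
E || T
E || T || T
T || T || T
F || T || T
true || T || T
true || F || T
true || true || T
true || true || T && F
true || true || F && F
true || true || ! F && F
true || true || ! p && F
true || true || ! p && p

[E [E [E [T [F true]]] || [T [F true]]] || [T [T [F ! [F p]]] && [F p]]]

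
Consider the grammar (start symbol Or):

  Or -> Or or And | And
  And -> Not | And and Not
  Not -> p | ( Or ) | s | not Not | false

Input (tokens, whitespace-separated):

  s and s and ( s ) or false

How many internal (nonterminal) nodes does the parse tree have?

13

[Or [Or [And [And [And [Not s]] and [Not s]] and [Not ( [Or [And [Not s]]] )]]] or [And [Not false]]]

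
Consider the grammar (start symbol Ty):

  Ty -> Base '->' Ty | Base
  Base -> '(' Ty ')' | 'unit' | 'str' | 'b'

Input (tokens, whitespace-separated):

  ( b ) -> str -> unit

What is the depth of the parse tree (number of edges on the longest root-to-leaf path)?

[Ty [Base ( [Ty [Base b]] )] -> [Ty [Base str] -> [Ty [Base unit]]]]

4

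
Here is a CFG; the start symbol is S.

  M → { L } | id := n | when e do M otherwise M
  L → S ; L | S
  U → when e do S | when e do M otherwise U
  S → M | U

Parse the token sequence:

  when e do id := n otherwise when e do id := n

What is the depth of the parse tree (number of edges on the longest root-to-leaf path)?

[S [U when e do [M id := n] otherwise [U when e do [S [M id := n]]]]]

5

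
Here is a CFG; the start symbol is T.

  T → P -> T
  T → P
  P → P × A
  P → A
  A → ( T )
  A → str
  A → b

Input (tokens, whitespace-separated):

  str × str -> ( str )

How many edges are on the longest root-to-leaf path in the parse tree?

[T [P [P [A str]] × [A str]] -> [T [P [A ( [T [P [A str]]] )]]]]

7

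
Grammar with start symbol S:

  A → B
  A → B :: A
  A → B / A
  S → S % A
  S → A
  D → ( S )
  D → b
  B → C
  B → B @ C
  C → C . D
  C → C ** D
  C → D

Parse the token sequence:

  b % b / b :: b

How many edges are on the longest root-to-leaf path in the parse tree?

7

[S [S [A [B [C [D b]]]]] % [A [B [C [D b]]] / [A [B [C [D b]]] :: [A [B [C [D b]]]]]]]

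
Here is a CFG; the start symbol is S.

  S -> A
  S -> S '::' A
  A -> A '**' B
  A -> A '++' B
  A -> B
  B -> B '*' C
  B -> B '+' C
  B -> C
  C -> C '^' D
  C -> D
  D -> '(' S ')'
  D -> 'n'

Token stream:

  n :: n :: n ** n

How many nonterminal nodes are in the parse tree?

[S [S [S [A [B [C [D n]]]]] :: [A [B [C [D n]]]]] :: [A [A [B [C [D n]]]] ** [B [C [D n]]]]]

19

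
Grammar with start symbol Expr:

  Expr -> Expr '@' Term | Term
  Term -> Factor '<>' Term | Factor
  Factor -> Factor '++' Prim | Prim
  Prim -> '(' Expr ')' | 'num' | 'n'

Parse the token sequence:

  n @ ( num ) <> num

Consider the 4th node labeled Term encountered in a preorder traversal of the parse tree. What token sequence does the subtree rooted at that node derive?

[Expr [Expr [Term [Factor [Prim n]]]] @ [Term [Factor [Prim ( [Expr [Term [Factor [Prim num]]]] )]] <> [Term [Factor [Prim num]]]]]

num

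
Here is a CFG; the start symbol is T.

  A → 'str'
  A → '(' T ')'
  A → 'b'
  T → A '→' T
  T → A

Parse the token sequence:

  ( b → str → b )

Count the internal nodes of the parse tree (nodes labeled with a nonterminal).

[T [A ( [T [A b] → [T [A str] → [T [A b]]]] )]]

8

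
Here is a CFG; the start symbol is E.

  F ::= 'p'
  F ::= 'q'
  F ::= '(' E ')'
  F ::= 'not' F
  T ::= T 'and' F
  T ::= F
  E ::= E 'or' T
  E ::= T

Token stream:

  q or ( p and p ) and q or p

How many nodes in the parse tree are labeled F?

[E [E [E [T [F q]]] or [T [T [F ( [E [T [T [F p]] and [F p]]] )]] and [F q]]] or [T [F p]]]

6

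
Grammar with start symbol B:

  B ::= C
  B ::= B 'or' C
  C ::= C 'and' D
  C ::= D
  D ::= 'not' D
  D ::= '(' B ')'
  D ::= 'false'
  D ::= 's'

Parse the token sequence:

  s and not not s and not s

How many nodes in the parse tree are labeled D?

[B [C [C [C [D s]] and [D not [D not [D s]]]] and [D not [D s]]]]

6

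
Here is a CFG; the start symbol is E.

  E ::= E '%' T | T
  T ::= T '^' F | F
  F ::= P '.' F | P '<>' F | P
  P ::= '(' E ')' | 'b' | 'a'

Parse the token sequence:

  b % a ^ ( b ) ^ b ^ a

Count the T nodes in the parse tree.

6

[E [E [T [F [P b]]]] % [T [T [T [T [F [P a]]] ^ [F [P ( [E [T [F [P b]]]] )]]] ^ [F [P b]]] ^ [F [P a]]]]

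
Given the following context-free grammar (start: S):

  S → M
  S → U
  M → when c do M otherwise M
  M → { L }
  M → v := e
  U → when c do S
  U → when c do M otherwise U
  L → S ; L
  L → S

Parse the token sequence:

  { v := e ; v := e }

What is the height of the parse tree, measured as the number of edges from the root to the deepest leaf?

6

[S [M { [L [S [M v := e]] ; [L [S [M v := e]]]] }]]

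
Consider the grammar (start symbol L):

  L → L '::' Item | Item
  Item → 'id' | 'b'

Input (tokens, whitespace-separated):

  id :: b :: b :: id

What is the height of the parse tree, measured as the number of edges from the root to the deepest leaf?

5

[L [L [L [L [Item id]] :: [Item b]] :: [Item b]] :: [Item id]]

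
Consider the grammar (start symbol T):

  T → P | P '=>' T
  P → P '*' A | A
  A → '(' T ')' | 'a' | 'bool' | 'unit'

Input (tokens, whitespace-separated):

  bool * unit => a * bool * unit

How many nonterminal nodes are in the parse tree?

[T [P [P [A bool]] * [A unit]] => [T [P [P [P [A a]] * [A bool]] * [A unit]]]]

12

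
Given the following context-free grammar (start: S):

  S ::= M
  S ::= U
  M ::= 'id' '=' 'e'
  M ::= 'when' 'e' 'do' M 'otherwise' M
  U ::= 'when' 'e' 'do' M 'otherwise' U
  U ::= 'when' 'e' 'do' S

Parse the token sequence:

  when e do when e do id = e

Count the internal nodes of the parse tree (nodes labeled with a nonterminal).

6

[S [U when e do [S [U when e do [S [M id = e]]]]]]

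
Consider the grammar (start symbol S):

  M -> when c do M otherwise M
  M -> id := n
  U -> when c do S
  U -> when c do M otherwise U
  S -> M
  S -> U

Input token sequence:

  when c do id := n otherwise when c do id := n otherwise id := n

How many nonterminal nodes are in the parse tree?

6

[S [M when c do [M id := n] otherwise [M when c do [M id := n] otherwise [M id := n]]]]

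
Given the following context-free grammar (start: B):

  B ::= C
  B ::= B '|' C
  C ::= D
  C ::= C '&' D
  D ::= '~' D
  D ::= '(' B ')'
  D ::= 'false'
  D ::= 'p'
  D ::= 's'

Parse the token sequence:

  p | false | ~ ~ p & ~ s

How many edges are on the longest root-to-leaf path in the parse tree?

6

[B [B [B [C [D p]]] | [C [D false]]] | [C [C [D ~ [D ~ [D p]]]] & [D ~ [D s]]]]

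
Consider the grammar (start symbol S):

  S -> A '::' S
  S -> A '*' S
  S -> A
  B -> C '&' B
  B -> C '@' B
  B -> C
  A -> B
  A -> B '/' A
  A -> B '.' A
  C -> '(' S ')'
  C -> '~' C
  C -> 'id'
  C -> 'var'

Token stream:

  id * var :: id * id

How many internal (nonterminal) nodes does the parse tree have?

[S [A [B [C id]]] * [S [A [B [C var]]] :: [S [A [B [C id]]] * [S [A [B [C id]]]]]]]

16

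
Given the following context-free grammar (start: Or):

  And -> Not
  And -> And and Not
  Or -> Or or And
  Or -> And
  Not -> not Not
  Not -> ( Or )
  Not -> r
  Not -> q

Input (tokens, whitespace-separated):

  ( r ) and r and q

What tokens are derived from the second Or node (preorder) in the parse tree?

[Or [And [And [And [Not ( [Or [And [Not r]]] )]] and [Not r]] and [Not q]]]

r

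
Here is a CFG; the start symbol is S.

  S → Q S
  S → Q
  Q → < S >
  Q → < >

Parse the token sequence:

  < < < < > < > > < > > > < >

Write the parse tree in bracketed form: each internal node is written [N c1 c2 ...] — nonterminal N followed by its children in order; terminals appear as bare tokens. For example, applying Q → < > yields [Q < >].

S
Q S
< S > S
< Q > S
< < S > > S
< < Q S > > S
< < < S > S > > S
< < < Q S > S > > S
< < < < > S > S > > S
< < < < > Q > S > > S
< < < < > < > > S > > S
< < < < > < > > Q > > S
< < < < > < > > < > > > S
< < < < > < > > < > > > Q
< < < < > < > > < > > > < >

[S [Q < [S [Q < [S [Q < [S [Q < >] [S [Q < >]]] >] [S [Q < >]]] >]] >] [S [Q < >]]]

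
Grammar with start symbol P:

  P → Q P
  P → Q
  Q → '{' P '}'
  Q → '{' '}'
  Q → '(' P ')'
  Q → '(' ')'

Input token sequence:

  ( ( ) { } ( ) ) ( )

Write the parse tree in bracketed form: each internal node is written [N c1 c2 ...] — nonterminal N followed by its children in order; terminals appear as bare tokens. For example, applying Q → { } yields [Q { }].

P
Q P
( P ) P
( Q P ) P
( ( ) P ) P
( ( ) Q P ) P
( ( ) { } P ) P
( ( ) { } Q ) P
( ( ) { } ( ) ) P
( ( ) { } ( ) ) Q
( ( ) { } ( ) ) ( )

[P [Q ( [P [Q ( )] [P [Q { }] [P [Q ( )]]]] )] [P [Q ( )]]]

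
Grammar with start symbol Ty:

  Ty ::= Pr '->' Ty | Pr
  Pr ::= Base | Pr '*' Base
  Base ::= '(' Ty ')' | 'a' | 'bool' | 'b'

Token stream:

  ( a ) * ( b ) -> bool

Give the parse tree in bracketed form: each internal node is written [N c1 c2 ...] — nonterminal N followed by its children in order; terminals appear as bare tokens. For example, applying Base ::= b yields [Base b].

Ty
Pr -> Ty
Pr * Base -> Ty
Base * Base -> Ty
( Ty ) * Base -> Ty
( Pr ) * Base -> Ty
( Base ) * Base -> Ty
( a ) * Base -> Ty
( a ) * ( Ty ) -> Ty
( a ) * ( Pr ) -> Ty
( a ) * ( Base ) -> Ty
( a ) * ( b ) -> Ty
( a ) * ( b ) -> Pr
( a ) * ( b ) -> Base
( a ) * ( b ) -> bool

[Ty [Pr [Pr [Base ( [Ty [Pr [Base a]]] )]] * [Base ( [Ty [Pr [Base b]]] )]] -> [Ty [Pr [Base bool]]]]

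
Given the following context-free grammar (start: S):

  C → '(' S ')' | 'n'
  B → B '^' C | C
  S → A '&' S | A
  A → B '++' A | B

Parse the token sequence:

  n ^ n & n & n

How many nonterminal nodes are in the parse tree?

[S [A [B [B [C n]] ^ [C n]]] & [S [A [B [C n]]] & [S [A [B [C n]]]]]]

14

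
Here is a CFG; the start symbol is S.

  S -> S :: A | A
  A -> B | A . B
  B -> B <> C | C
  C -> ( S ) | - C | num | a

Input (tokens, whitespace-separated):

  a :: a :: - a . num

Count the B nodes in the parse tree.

[S [S [S [A [B [C a]]]] :: [A [B [C a]]]] :: [A [A [B [C - [C a]]]] . [B [C num]]]]

4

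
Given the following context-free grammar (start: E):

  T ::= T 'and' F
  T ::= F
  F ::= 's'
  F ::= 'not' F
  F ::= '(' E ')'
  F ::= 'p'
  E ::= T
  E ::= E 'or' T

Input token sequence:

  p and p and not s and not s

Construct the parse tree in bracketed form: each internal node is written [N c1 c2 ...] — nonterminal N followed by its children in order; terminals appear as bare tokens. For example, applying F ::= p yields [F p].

[E [T [T [T [T [F p]] and [F p]] and [F not [F s]]] and [F not [F s]]]]

E
T
T and F
T and F and F
T and F and F and F
F and F and F and F
p and F and F and F
p and p and F and F
p and p and not F and F
p and p and not s and F
p and p and not s and not F
p and p and not s and not s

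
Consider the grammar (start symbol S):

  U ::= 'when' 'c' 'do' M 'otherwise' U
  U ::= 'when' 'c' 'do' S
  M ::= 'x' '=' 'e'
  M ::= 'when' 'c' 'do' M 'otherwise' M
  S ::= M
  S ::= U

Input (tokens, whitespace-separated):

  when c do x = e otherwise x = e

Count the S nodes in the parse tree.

[S [M when c do [M x = e] otherwise [M x = e]]]

1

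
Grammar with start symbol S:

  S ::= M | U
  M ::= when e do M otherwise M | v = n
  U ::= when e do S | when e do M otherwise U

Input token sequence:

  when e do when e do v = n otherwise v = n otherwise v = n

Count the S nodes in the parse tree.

[S [M when e do [M when e do [M v = n] otherwise [M v = n]] otherwise [M v = n]]]

1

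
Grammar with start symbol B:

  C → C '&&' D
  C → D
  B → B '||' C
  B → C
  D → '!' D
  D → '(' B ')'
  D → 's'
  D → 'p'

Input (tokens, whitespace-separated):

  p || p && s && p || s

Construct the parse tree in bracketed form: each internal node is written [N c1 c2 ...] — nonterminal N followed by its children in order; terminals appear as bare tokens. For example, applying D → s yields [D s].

B
B || C
B || C || C
C || C || C
D || C || C
p || C || C
p || C && D || C
p || C && D && D || C
p || D && D && D || C
p || p && D && D || C
p || p && s && D || C
p || p && s && p || C
p || p && s && p || D
p || p && s && p || s

[B [B [B [C [D p]]] || [C [C [C [D p]] && [D s]] && [D p]]] || [C [D s]]]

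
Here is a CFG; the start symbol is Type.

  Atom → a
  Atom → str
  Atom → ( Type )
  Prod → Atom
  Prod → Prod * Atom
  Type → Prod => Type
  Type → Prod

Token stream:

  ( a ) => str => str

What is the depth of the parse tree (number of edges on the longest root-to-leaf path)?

6

[Type [Prod [Atom ( [Type [Prod [Atom a]]] )]] => [Type [Prod [Atom str]] => [Type [Prod [Atom str]]]]]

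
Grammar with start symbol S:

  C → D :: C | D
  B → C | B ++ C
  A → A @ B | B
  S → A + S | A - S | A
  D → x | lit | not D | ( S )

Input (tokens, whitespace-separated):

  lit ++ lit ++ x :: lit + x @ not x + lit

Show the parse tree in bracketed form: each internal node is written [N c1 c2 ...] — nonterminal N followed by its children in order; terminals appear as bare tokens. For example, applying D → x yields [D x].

[S [A [B [B [B [C [D lit]]] ++ [C [D lit]]] ++ [C [D x] :: [C [D lit]]]]] + [S [A [A [B [C [D x]]]] @ [B [C [D not [D x]]]]] + [S [A [B [C [D lit]]]]]]]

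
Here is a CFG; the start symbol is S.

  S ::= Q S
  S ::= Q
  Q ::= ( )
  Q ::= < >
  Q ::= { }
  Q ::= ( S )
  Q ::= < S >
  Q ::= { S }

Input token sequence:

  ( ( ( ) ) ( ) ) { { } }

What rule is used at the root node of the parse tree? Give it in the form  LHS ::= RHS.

[S [Q ( [S [Q ( [S [Q ( )]] )] [S [Q ( )]]] )] [S [Q { [S [Q { }]] }]]]

S ::= Q S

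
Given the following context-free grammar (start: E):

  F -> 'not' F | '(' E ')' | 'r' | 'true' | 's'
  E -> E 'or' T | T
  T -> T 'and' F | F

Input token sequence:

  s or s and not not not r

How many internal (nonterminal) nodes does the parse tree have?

11

[E [E [T [F s]]] or [T [T [F s]] and [F not [F not [F not [F r]]]]]]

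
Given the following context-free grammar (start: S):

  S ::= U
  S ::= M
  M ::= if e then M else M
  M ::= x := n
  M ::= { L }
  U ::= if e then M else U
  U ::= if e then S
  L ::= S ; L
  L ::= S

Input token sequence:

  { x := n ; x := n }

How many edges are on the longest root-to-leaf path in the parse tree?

6

[S [M { [L [S [M x := n]] ; [L [S [M x := n]]]] }]]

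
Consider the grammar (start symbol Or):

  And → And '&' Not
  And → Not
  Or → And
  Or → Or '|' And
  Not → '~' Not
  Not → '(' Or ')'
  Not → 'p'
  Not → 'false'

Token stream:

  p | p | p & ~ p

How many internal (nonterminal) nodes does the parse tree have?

[Or [Or [Or [And [Not p]]] | [And [Not p]]] | [And [And [Not p]] & [Not ~ [Not p]]]]

12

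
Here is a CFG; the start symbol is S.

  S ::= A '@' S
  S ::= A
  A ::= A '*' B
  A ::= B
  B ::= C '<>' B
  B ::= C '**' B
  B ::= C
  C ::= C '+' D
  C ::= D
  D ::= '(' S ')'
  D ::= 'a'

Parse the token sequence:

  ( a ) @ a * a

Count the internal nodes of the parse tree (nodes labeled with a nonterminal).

19

[S [A [B [C [D ( [S [A [B [C [D a]]]]] )]]]] @ [S [A [A [B [C [D a]]]] * [B [C [D a]]]]]]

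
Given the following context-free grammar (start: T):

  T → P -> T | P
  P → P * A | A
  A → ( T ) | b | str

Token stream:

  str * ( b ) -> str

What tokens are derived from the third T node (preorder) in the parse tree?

str

[T [P [P [A str]] * [A ( [T [P [A b]]] )]] -> [T [P [A str]]]]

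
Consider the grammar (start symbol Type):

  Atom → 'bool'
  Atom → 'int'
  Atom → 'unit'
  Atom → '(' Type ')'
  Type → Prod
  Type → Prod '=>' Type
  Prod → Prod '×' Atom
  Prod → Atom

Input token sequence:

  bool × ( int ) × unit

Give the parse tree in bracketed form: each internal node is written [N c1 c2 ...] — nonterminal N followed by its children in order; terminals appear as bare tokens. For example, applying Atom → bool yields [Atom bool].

Type
Prod
Prod × Atom
Prod × Atom × Atom
Atom × Atom × Atom
bool × Atom × Atom
bool × ( Type ) × Atom
bool × ( Prod ) × Atom
bool × ( Atom ) × Atom
bool × ( int ) × Atom
bool × ( int ) × unit

[Type [Prod [Prod [Prod [Atom bool]] × [Atom ( [Type [Prod [Atom int]]] )]] × [Atom unit]]]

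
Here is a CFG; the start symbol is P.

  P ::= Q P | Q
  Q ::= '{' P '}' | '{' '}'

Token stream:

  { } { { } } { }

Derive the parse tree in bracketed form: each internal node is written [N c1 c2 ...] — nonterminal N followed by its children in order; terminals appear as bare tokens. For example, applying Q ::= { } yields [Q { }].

[P [Q { }] [P [Q { [P [Q { }]] }] [P [Q { }]]]]

P
Q P
{ } P
{ } Q P
{ } { P } P
{ } { Q } P
{ } { { } } P
{ } { { } } Q
{ } { { } } { }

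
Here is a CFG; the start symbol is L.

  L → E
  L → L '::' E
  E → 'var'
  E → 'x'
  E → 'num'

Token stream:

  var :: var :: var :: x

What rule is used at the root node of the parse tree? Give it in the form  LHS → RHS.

[L [L [L [L [E var]] :: [E var]] :: [E var]] :: [E x]]

L → L '::' E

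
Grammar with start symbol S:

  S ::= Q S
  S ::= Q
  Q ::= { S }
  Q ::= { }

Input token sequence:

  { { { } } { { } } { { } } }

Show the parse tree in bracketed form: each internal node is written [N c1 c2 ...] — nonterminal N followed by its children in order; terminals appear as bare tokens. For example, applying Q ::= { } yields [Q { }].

S
Q
{ S }
{ Q S }
{ { S } S }
{ { Q } S }
{ { { } } S }
{ { { } } Q S }
{ { { } } { S } S }
{ { { } } { Q } S }
{ { { } } { { } } S }
{ { { } } { { } } Q }
{ { { } } { { } } { S } }
{ { { } } { { } } { Q } }
{ { { } } { { } } { { } } }

[S [Q { [S [Q { [S [Q { }]] }] [S [Q { [S [Q { }]] }] [S [Q { [S [Q { }]] }]]]] }]]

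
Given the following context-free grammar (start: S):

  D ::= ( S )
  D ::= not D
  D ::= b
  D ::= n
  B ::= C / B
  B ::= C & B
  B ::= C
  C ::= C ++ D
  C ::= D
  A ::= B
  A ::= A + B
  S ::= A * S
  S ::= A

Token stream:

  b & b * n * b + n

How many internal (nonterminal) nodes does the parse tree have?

22

[S [A [B [C [D b]] & [B [C [D b]]]]] * [S [A [B [C [D n]]]] * [S [A [A [B [C [D b]]]] + [B [C [D n]]]]]]]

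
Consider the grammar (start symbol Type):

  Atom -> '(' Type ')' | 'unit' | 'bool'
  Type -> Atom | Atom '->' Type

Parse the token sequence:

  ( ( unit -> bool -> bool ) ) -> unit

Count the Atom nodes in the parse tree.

[Type [Atom ( [Type [Atom ( [Type [Atom unit] -> [Type [Atom bool] -> [Type [Atom bool]]]] )]] )] -> [Type [Atom unit]]]

6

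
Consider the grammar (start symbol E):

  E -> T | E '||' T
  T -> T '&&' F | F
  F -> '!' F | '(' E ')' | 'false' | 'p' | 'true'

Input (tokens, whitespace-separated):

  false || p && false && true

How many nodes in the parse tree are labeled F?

4

[E [E [T [F false]]] || [T [T [T [F p]] && [F false]] && [F true]]]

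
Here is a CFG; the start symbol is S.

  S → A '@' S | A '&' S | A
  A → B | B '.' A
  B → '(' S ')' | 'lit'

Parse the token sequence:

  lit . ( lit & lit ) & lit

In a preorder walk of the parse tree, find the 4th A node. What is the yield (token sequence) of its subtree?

[S [A [B lit] . [A [B ( [S [A [B lit]] & [S [A [B lit]]]] )]]] & [S [A [B lit]]]]

lit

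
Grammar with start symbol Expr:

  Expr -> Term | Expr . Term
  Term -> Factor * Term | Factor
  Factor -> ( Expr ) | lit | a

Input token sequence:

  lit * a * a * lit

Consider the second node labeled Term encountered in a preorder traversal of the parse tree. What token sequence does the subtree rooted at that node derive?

a * a * lit

[Expr [Term [Factor lit] * [Term [Factor a] * [Term [Factor a] * [Term [Factor lit]]]]]]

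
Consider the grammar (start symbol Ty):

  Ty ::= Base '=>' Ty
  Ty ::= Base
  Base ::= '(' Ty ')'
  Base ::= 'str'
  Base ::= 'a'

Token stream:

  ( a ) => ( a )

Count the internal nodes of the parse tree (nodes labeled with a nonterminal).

8

[Ty [Base ( [Ty [Base a]] )] => [Ty [Base ( [Ty [Base a]] )]]]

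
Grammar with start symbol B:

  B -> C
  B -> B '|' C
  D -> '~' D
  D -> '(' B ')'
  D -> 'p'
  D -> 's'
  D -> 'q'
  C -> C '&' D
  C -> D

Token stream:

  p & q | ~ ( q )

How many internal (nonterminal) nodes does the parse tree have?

[B [B [C [C [D p]] & [D q]]] | [C [D ~ [D ( [B [C [D q]]] )]]]]

12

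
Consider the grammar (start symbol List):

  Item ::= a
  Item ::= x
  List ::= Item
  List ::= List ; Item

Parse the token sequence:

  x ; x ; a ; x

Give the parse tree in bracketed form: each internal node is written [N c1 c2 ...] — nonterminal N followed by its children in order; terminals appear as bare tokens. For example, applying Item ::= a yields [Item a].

[List [List [List [List [Item x]] ; [Item x]] ; [Item a]] ; [Item x]]

List
List ; Item
List ; Item ; Item
List ; Item ; Item ; Item
Item ; Item ; Item ; Item
x ; Item ; Item ; Item
x ; x ; Item ; Item
x ; x ; a ; Item
x ; x ; a ; x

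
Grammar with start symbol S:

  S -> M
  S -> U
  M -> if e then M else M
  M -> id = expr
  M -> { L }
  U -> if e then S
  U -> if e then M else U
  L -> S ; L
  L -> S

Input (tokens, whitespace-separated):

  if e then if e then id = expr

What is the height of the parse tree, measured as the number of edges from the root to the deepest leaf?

6

[S [U if e then [S [U if e then [S [M id = expr]]]]]]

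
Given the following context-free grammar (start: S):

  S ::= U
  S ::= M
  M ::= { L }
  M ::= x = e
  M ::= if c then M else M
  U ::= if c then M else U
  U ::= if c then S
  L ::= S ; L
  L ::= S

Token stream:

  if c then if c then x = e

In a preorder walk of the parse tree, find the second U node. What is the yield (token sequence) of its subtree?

[S [U if c then [S [U if c then [S [M x = e]]]]]]

if c then x = e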